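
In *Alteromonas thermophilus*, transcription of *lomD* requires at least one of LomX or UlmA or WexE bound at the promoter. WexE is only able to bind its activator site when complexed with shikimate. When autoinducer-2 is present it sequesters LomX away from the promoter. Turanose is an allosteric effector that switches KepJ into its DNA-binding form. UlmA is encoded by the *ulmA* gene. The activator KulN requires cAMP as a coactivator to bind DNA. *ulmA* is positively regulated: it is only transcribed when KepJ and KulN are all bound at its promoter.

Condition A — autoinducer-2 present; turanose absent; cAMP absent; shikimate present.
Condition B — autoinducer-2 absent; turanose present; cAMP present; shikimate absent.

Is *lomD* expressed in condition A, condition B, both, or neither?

both

Condition A:
Autoinducer-2 is present, so LomX is inactive.
Turanose is absent, so KepJ is inactive.
cAMP is absent, so KulN is inactive.
Required activator KepJ is absent, so *ulmA* is not transcribed.
So UlmA is not produced.
Shikimate is present, so WexE is active.
Activator WexE is present, so *lomD* is transcribed.
→ *lomD* is ON in A.
Condition B:
Autoinducer-2 is absent, so LomX is active.
Turanose is present, so KepJ is active.
cAMP is present, so KulN is active.
No repressor is bound and KepJ and KulN are active, so *ulmA* is transcribed.
So UlmA is produced and active.
Shikimate is absent, so WexE is inactive.
Activator LomX is present, so *lomD* is transcribed.
→ *lomD* is ON in B.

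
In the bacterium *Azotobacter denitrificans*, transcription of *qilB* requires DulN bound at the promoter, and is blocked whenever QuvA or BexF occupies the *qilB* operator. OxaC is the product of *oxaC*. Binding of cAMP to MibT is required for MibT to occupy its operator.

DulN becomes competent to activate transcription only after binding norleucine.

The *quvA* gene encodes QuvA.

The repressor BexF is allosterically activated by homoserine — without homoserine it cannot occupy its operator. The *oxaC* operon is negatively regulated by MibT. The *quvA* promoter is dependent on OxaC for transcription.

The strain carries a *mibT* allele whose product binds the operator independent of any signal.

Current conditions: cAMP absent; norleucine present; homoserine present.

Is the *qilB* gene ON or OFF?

OFF

MibT is constitutively active in this strain.
With repressor MibT bound, *oxaC* is not transcribed.
So OxaC is not produced.
Required activator OxaC is absent, so *quvA* is not transcribed.
So QuvA is not produced.
Homoserine is present, so BexF is active.
Norleucine is present, so DulN is active.
With repressor BexF bound, *qilB* is not transcribed.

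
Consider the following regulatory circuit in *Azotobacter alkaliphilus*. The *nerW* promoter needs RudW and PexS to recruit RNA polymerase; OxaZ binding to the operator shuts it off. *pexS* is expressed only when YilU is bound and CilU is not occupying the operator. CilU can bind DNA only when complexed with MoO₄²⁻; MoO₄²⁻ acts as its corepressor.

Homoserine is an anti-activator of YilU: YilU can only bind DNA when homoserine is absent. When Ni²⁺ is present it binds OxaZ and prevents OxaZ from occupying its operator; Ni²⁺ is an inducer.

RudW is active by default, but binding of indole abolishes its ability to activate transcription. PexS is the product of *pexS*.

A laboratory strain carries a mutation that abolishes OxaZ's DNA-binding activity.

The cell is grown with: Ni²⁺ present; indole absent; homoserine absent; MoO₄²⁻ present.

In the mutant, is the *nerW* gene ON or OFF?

OFF

Indole is absent, so RudW is active.
OxaZ is non-functional in this strain, so it has no effect.
MoO₄²⁻ is present, so CilU is active.
Homoserine is absent, so YilU is active.
With repressor CilU bound, *pexS* is not transcribed.
So PexS is not produced.
Required activator PexS is absent, so *nerW* is not transcribed.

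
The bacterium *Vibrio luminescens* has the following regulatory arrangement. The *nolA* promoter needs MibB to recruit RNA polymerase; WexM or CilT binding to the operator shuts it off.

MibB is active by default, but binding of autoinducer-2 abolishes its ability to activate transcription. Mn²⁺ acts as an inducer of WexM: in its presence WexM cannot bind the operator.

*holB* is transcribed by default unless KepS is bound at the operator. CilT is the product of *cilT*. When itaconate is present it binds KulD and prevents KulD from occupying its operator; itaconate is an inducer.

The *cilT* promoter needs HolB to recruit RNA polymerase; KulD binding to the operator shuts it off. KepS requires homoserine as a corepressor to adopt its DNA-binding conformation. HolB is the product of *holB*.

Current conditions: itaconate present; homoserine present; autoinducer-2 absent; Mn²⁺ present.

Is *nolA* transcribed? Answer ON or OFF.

Autoinducer-2 is absent, so MibB is active.
Mn²⁺ is present, so WexM is inactive.
Homoserine is present, so KepS is active.
With repressor KepS bound, *holB* is not transcribed.
So HolB is not produced.
Itaconate is present, so KulD is inactive.
Required activator HolB is absent, so *cilT* is not transcribed.
So CilT is not produced.
No repressor is bound and MibB is active, so *nolA* is transcribed.

ON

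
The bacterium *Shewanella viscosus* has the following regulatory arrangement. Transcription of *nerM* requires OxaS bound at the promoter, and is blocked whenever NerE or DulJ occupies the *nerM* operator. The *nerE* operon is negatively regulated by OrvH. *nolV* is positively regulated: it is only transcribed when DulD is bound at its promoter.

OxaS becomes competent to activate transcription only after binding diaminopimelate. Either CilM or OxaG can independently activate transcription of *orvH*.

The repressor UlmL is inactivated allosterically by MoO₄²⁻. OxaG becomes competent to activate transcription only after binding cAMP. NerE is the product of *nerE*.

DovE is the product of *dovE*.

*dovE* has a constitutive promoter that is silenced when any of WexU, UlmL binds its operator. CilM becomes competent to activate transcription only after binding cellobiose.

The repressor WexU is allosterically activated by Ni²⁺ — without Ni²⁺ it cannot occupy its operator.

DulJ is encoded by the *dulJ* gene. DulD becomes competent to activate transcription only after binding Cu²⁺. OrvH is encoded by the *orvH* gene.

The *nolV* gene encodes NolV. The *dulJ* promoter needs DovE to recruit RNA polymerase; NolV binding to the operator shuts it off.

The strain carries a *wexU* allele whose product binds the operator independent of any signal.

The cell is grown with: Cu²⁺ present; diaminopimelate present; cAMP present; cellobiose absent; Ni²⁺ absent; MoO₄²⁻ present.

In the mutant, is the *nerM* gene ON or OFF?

Cellobiose is absent, so CilM is inactive.
cAMP is present, so OxaG is active.
Activator OxaG is present, so *orvH* is transcribed.
So OrvH is produced and active.
With repressor OrvH bound, *nerE* is not transcribed.
So NerE is not produced.
Cu²⁺ is present, so DulD is active.
No repressor is bound and DulD is active, so *nolV* is transcribed.
So NolV is produced and active.
WexU is constitutively active in this strain.
MoO₄²⁻ is present, so UlmL is inactive.
With repressor WexU bound, *dovE* is not transcribed.
So DovE is not produced.
With repressor NolV bound, *dulJ* is not transcribed.
So DulJ is not produced.
Diaminopimelate is present, so OxaS is active.
No repressor is bound and OxaS is active, so *nerM* is transcribed.

ON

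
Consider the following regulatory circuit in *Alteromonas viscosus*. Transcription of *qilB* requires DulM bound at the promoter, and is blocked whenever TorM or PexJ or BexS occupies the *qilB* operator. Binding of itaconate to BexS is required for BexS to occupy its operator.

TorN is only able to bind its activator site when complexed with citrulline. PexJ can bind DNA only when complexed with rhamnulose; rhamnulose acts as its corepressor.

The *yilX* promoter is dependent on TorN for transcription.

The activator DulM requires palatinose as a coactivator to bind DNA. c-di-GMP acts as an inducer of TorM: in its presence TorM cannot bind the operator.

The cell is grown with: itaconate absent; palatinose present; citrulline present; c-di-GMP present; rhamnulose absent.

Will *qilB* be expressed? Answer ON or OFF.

c-di-GMP is present, so TorM is inactive.
Palatinose is present, so DulM is active.
Rhamnulose is absent, so PexJ is inactive.
Itaconate is absent, so BexS is inactive.
No repressor is bound and DulM is active, so *qilB* is transcribed.

ON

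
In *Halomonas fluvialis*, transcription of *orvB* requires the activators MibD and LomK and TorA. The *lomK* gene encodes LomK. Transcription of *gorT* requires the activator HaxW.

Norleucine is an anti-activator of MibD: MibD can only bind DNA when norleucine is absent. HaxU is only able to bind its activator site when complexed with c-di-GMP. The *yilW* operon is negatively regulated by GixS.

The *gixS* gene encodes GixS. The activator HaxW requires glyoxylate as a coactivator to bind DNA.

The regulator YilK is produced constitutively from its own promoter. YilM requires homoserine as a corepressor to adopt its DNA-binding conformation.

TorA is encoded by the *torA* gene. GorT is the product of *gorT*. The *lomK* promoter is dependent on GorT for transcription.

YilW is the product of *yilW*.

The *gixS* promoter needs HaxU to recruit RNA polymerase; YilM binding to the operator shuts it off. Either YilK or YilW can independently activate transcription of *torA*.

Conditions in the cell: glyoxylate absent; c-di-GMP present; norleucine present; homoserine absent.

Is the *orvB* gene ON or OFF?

Norleucine is present, so MibD is inactive.
Glyoxylate is absent, so HaxW is inactive.
Required activator HaxW is absent, so *gorT* is not transcribed.
So GorT is not produced.
Required activator GorT is absent, so *lomK* is not transcribed.
So LomK is not produced.
YilK is produced constitutively and is active.
c-di-GMP is present, so HaxU is active.
Homoserine is absent, so YilM is inactive.
No repressor is bound and HaxU is active, so *gixS* is transcribed.
So GixS is produced and active.
With repressor GixS bound, *yilW* is not transcribed.
So YilW is not produced.
Activator YilK is present, so *torA* is transcribed.
So TorA is produced and active.
Required activator MibD is absent, so *orvB* is not transcribed.

OFF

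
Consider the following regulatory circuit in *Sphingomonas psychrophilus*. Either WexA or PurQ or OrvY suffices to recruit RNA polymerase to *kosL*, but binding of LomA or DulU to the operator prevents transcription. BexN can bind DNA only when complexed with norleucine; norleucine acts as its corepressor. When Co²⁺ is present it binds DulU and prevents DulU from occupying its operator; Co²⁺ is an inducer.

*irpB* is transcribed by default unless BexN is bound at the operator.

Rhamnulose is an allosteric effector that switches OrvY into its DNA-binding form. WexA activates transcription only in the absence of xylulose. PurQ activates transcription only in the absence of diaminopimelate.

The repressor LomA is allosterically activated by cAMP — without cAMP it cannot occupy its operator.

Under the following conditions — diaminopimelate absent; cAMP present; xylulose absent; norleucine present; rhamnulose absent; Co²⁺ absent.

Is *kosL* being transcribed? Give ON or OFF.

OFF

Xylulose is absent, so WexA is active.
cAMP is present, so LomA is active.
Co²⁺ is absent, so DulU is active.
Diaminopimelate is absent, so PurQ is active.
Rhamnulose is absent, so OrvY is inactive.
With repressor LomA bound, *kosL* is not transcribed.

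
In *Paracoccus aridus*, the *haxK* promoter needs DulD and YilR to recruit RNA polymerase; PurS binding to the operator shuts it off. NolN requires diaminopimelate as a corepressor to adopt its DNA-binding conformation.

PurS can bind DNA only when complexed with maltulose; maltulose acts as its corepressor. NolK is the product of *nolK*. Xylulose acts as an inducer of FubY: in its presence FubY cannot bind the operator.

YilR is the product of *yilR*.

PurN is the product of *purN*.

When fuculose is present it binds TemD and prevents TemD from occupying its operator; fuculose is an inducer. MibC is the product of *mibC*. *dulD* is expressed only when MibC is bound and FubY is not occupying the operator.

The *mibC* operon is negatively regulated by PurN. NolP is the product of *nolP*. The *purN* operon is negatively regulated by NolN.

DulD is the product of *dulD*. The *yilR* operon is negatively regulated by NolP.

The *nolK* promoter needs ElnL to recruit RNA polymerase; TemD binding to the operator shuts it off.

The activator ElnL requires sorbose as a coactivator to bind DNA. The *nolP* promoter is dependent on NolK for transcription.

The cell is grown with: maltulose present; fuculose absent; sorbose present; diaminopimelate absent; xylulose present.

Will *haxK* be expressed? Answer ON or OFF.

OFF

Xylulose is present, so FubY is inactive.
Diaminopimelate is absent, so NolN is inactive.
With no repressor bound, *purN* is transcribed.
So PurN is produced and active.
With repressor PurN bound, *mibC* is not transcribed.
So MibC is not produced.
Required activator MibC is absent, so *dulD* is not transcribed.
So DulD is not produced.
Fuculose is absent, so TemD is active.
Sorbose is present, so ElnL is active.
With repressor TemD bound, *nolK* is not transcribed.
So NolK is not produced.
Required activator NolK is absent, so *nolP* is not transcribed.
So NolP is not produced.
With no repressor bound, *yilR* is transcribed.
So YilR is produced and active.
Maltulose is present, so PurS is active.
With repressor PurS bound, *haxK* is not transcribed.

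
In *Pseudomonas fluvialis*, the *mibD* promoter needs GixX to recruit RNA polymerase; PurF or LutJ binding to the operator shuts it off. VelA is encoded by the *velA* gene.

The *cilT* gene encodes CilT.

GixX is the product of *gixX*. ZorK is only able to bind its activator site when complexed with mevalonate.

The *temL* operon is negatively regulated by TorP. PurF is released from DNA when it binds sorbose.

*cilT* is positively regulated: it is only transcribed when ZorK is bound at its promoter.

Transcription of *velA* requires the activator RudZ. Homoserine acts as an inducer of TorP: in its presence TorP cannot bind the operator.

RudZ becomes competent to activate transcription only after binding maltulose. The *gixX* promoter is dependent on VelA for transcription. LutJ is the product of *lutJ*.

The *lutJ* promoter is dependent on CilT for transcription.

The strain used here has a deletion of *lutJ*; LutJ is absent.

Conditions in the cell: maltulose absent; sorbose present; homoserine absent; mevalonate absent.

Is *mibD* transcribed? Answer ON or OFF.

OFF

Maltulose is absent, so RudZ is inactive.
Required activator RudZ is absent, so *velA* is not transcribed.
So VelA is not produced.
Required activator VelA is absent, so *gixX* is not transcribed.
So GixX is not produced.
Sorbose is present, so PurF is inactive.
LutJ is non-functional in this strain, so it has no effect.
Required activator GixX is absent, so *mibD* is not transcribed.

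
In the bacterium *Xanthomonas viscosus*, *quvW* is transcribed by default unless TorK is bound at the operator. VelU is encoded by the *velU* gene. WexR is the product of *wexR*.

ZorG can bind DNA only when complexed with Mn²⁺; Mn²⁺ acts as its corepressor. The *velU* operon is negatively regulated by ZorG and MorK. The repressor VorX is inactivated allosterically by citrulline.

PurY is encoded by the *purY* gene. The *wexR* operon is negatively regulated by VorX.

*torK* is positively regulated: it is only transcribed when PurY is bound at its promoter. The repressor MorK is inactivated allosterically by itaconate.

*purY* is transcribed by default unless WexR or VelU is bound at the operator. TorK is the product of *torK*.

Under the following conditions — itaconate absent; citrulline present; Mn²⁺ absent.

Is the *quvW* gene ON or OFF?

ON

Citrulline is present, so VorX is inactive.
With no repressor bound, *wexR* is transcribed.
So WexR is produced and active.
Mn²⁺ is absent, so ZorG is inactive.
Itaconate is absent, so MorK is active.
With repressor MorK bound, *velU* is not transcribed.
So VelU is not produced.
With repressor WexR bound, *purY* is not transcribed.
So PurY is not produced.
Required activator PurY is absent, so *torK* is not transcribed.
So TorK is not produced.
With no repressor bound, *quvW* is transcribed.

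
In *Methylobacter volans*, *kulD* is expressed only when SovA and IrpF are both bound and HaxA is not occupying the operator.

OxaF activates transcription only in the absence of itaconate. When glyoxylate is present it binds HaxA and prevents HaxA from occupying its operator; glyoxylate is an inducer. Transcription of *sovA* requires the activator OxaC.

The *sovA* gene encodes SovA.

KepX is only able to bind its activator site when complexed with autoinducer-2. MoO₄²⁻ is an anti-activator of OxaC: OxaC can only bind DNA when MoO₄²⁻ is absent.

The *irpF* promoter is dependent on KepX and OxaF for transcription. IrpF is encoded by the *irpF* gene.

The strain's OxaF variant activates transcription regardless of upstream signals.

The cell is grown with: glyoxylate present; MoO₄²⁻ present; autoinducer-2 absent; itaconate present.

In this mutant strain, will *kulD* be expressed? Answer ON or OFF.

MoO₄²⁻ is present, so OxaC is inactive.
Required activator OxaC is absent, so *sovA* is not transcribed.
So SovA is not produced.
Glyoxylate is present, so HaxA is inactive.
Autoinducer-2 is absent, so KepX is inactive.
OxaF is constitutively active in this strain.
Required activator KepX is absent, so *irpF* is not transcribed.
So IrpF is not produced.
Required activator SovA is absent, so *kulD* is not transcribed.

OFF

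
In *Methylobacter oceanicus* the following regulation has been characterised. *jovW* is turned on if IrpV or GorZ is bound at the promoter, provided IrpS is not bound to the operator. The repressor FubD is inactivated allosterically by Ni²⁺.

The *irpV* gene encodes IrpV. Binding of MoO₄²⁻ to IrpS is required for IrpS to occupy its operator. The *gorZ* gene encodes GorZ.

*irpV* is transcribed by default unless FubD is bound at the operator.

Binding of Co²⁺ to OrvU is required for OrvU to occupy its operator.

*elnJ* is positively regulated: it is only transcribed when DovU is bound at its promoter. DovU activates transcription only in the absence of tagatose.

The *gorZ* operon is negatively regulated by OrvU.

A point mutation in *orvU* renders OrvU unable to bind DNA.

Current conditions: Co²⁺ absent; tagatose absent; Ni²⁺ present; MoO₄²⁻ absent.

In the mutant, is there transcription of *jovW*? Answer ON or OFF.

Ni²⁺ is present, so FubD is inactive.
With no repressor bound, *irpV* is transcribed.
So IrpV is produced and active.
MoO₄²⁻ is absent, so IrpS is inactive.
OrvU is non-functional in this strain, so it has no effect.
With no repressor bound, *gorZ* is transcribed.
So GorZ is produced and active.
Activator IrpV is present, so *jovW* is transcribed.

ON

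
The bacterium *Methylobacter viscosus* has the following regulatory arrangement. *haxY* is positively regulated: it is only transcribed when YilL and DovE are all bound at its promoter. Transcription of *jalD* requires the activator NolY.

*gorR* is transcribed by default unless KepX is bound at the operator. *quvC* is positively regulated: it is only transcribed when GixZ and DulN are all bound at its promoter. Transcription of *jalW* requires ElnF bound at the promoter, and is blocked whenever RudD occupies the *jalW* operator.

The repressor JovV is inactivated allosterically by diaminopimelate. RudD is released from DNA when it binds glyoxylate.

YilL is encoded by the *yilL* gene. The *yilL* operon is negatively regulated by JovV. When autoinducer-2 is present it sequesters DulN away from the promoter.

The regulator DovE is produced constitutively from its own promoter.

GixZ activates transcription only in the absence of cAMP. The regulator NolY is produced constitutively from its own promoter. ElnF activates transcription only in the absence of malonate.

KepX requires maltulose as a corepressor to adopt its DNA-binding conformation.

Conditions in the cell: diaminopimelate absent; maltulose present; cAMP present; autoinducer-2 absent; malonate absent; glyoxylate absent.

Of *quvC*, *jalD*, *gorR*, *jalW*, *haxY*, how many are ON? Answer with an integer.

cAMP is present, so GixZ is inactive.
Autoinducer-2 is absent, so DulN is active.
Required activator GixZ is absent, so *quvC* is not transcribed.
→ *quvC* is OFF.
NolY is produced constitutively and is active.
No repressor is bound and NolY is active, so *jalD* is transcribed.
→ *jalD* is ON.
Maltulose is present, so KepX is active.
With repressor KepX bound, *gorR* is not transcribed.
→ *gorR* is OFF.
Malonate is absent, so ElnF is active.
Glyoxylate is absent, so RudD is active.
With repressor RudD bound, *jalW* is not transcribed.
→ *jalW* is OFF.
Diaminopimelate is absent, so JovV is active.
With repressor JovV bound, *yilL* is not transcribed.
So YilL is not produced.
DovE is produced constitutively and is active.
Required activator YilL is absent, so *haxY* is not transcribed.
→ *haxY* is OFF.
1 of the 5 genes is transcribed.

1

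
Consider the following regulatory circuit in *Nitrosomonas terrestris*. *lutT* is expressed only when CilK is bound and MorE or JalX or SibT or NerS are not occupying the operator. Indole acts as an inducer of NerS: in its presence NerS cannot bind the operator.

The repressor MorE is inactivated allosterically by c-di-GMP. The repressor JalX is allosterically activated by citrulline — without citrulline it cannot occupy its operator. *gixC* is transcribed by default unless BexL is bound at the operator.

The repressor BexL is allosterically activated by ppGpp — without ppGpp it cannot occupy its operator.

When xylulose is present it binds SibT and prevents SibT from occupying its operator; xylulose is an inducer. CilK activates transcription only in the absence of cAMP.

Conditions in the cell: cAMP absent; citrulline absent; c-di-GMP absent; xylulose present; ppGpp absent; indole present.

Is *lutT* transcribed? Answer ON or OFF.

OFF

c-di-GMP is absent, so MorE is active.
cAMP is absent, so CilK is active.
Citrulline is absent, so JalX is inactive.
Xylulose is present, so SibT is inactive.
Indole is present, so NerS is inactive.
With repressor MorE bound, *lutT* is not transcribed.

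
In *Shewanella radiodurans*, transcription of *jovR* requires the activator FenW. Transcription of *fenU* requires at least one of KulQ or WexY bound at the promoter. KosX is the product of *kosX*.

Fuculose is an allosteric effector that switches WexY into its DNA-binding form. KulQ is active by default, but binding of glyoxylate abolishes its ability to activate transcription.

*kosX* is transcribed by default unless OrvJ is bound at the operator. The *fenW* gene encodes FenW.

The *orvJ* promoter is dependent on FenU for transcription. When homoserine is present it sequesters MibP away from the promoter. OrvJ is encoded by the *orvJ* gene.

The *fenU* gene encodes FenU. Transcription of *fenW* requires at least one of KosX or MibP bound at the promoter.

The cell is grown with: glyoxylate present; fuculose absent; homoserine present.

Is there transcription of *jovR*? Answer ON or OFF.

ON

Glyoxylate is present, so KulQ is inactive.
Fuculose is absent, so WexY is inactive.
No activator is available at the *fenU* promoter, so *fenU* is not transcribed.
So FenU is not produced.
Required activator FenU is absent, so *orvJ* is not transcribed.
So OrvJ is not produced.
With no repressor bound, *kosX* is transcribed.
So KosX is produced and active.
Homoserine is present, so MibP is inactive.
Activator KosX is present, so *fenW* is transcribed.
So FenW is produced and active.
No repressor is bound and FenW is active, so *jovR* is transcribed.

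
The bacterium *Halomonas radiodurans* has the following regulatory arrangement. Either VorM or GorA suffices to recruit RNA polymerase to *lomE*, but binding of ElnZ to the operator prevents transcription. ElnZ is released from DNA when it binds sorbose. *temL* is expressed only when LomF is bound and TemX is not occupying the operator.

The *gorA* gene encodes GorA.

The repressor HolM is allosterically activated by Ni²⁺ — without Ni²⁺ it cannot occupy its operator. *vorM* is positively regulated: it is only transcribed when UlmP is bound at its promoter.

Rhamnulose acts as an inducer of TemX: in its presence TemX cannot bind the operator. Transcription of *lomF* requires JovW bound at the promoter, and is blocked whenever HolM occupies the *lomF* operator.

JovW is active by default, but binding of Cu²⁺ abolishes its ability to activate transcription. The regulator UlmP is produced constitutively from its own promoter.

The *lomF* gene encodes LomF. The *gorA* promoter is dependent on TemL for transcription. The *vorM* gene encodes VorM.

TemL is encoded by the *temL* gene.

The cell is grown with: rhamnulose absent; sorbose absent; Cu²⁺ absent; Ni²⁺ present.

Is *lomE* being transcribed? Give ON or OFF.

OFF

UlmP is produced constitutively and is active.
No repressor is bound and UlmP is active, so *vorM* is transcribed.
So VorM is produced and active.
Sorbose is absent, so ElnZ is active.
Ni²⁺ is present, so HolM is active.
Cu²⁺ is absent, so JovW is active.
With repressor HolM bound, *lomF* is not transcribed.
So LomF is not produced.
Rhamnulose is absent, so TemX is active.
With repressor TemX bound, *temL* is not transcribed.
So TemL is not produced.
Required activator TemL is absent, so *gorA* is not transcribed.
So GorA is not produced.
With repressor ElnZ bound, *lomE* is not transcribed.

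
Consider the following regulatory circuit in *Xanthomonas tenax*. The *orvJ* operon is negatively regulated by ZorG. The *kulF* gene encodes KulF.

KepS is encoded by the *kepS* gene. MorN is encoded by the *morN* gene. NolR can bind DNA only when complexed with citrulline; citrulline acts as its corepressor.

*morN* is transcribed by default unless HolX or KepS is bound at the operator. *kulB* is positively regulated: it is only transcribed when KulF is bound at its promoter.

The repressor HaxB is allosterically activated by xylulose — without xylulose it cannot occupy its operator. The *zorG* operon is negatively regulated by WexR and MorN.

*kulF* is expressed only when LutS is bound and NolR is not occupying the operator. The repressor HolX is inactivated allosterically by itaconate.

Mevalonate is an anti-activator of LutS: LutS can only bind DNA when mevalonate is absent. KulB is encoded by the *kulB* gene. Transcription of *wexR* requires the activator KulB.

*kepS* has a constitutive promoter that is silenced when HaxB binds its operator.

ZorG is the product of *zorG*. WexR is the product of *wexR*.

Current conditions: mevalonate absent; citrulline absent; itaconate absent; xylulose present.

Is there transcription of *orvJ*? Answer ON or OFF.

Mevalonate is absent, so LutS is active.
Citrulline is absent, so NolR is inactive.
No repressor is bound and LutS is active, so *kulF* is transcribed.
So KulF is produced and active.
No repressor is bound and KulF is active, so *kulB* is transcribed.
So KulB is produced and active.
No repressor is bound and KulB is active, so *wexR* is transcribed.
So WexR is produced and active.
Itaconate is absent, so HolX is active.
Xylulose is present, so HaxB is active.
With repressor HaxB bound, *kepS* is not transcribed.
So KepS is not produced.
With repressor HolX bound, *morN* is not transcribed.
So MorN is not produced.
With repressor WexR bound, *zorG* is not transcribed.
So ZorG is not produced.
With no repressor bound, *orvJ* is transcribed.

ON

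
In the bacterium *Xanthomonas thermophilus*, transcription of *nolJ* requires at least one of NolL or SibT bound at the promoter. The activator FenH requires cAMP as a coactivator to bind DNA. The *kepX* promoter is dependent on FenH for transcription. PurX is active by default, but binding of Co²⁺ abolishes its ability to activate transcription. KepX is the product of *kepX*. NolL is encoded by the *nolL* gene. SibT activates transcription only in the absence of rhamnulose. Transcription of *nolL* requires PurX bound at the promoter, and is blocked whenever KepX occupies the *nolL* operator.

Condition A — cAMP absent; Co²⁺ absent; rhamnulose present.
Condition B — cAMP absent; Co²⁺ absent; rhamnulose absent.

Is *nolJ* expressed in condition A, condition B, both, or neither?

Condition A:
cAMP is absent, so FenH is inactive.
Required activator FenH is absent, so *kepX* is not transcribed.
So KepX is not produced.
Co²⁺ is absent, so PurX is active.
No repressor is bound and PurX is active, so *nolL* is transcribed.
So NolL is produced and active.
Rhamnulose is present, so SibT is inactive.
Activator NolL is present, so *nolJ* is transcribed.
→ *nolJ* is ON in A.
Condition B:
cAMP is absent, so FenH is inactive.
Required activator FenH is absent, so *kepX* is not transcribed.
So KepX is not produced.
Co²⁺ is absent, so PurX is active.
No repressor is bound and PurX is active, so *nolL* is transcribed.
So NolL is produced and active.
Rhamnulose is absent, so SibT is active.
Activator NolL is present, so *nolJ* is transcribed.
→ *nolJ* is ON in B.

both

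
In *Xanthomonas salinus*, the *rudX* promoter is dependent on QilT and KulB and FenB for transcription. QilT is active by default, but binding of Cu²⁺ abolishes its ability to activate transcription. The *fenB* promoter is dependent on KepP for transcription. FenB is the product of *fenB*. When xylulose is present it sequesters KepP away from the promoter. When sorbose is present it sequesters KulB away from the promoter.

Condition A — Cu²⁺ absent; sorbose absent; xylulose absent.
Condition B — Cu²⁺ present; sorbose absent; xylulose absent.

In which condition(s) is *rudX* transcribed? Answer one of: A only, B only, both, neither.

A only

Condition A:
Cu²⁺ is absent, so QilT is active.
Sorbose is absent, so KulB is active.
Xylulose is absent, so KepP is active.
No repressor is bound and KepP is active, so *fenB* is transcribed.
So FenB is produced and active.
No repressor is bound and QilT and KulB and FenB are active, so *rudX* is transcribed.
→ *rudX* is ON in A.
Condition B:
Cu²⁺ is present, so QilT is inactive.
Sorbose is absent, so KulB is active.
Xylulose is absent, so KepP is active.
No repressor is bound and KepP is active, so *fenB* is transcribed.
So FenB is produced and active.
Required activator QilT is absent, so *rudX* is not transcribed.
→ *rudX* is OFF in B.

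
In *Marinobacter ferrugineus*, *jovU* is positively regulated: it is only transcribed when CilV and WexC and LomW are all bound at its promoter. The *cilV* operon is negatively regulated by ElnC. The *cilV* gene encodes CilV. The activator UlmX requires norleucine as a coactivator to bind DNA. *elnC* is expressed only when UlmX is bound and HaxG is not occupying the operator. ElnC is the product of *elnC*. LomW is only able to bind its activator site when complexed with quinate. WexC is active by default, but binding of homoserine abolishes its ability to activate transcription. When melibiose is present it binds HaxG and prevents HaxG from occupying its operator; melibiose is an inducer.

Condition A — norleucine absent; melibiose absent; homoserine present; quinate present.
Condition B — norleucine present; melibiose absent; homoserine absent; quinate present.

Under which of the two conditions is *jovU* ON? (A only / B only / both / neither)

Condition A:
Norleucine is absent, so UlmX is inactive.
Melibiose is absent, so HaxG is active.
With repressor HaxG bound, *elnC* is not transcribed.
So ElnC is not produced.
With no repressor bound, *cilV* is transcribed.
So CilV is produced and active.
Homoserine is present, so WexC is inactive.
Quinate is present, so LomW is active.
Required activator WexC is absent, so *jovU* is not transcribed.
→ *jovU* is OFF in A.
Condition B:
Norleucine is present, so UlmX is active.
Melibiose is absent, so HaxG is active.
With repressor HaxG bound, *elnC* is not transcribed.
So ElnC is not produced.
With no repressor bound, *cilV* is transcribed.
So CilV is produced and active.
Homoserine is absent, so WexC is active.
Quinate is present, so LomW is active.
No repressor is bound and CilV and WexC and LomW are active, so *jovU* is transcribed.
→ *jovU* is ON in B.

B only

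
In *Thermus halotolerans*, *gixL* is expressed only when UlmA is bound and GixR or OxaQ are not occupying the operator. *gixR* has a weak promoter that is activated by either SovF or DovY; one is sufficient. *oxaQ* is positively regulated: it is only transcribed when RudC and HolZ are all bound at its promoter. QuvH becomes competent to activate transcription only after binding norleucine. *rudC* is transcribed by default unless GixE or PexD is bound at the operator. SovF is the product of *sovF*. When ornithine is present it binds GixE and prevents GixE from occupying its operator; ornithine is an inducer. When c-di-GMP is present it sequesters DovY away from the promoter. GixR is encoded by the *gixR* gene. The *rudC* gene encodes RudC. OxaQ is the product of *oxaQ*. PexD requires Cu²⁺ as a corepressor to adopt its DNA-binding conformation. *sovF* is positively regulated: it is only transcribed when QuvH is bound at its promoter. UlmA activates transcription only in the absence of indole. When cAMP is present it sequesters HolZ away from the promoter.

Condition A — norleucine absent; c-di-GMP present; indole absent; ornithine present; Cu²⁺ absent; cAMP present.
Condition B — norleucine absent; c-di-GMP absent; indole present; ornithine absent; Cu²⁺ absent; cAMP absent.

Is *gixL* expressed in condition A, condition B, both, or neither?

A only

Condition A:
Norleucine is absent, so QuvH is inactive.
Required activator QuvH is absent, so *sovF* is not transcribed.
So SovF is not produced.
c-di-GMP is present, so DovY is inactive.
No activator is available at the *gixR* promoter, so *gixR* is not transcribed.
So GixR is not produced.
Indole is absent, so UlmA is active.
Ornithine is present, so GixE is inactive.
Cu²⁺ is absent, so PexD is inactive.
With no repressor bound, *rudC* is transcribed.
So RudC is produced and active.
cAMP is present, so HolZ is inactive.
Required activator HolZ is absent, so *oxaQ* is not transcribed.
So OxaQ is not produced.
No repressor is bound and UlmA is active, so *gixL* is transcribed.
→ *gixL* is ON in A.
Condition B:
Norleucine is absent, so QuvH is inactive.
Required activator QuvH is absent, so *sovF* is not transcribed.
So SovF is not produced.
c-di-GMP is absent, so DovY is active.
Activator DovY is present, so *gixR* is transcribed.
So GixR is produced and active.
Indole is present, so UlmA is inactive.
Ornithine is absent, so GixE is active.
Cu²⁺ is absent, so PexD is inactive.
With repressor GixE bound, *rudC* is not transcribed.
So RudC is not produced.
cAMP is absent, so HolZ is active.
Required activator RudC is absent, so *oxaQ* is not transcribed.
So OxaQ is not produced.
With repressor GixR bound, *gixL* is not transcribed.
→ *gixL* is OFF in B.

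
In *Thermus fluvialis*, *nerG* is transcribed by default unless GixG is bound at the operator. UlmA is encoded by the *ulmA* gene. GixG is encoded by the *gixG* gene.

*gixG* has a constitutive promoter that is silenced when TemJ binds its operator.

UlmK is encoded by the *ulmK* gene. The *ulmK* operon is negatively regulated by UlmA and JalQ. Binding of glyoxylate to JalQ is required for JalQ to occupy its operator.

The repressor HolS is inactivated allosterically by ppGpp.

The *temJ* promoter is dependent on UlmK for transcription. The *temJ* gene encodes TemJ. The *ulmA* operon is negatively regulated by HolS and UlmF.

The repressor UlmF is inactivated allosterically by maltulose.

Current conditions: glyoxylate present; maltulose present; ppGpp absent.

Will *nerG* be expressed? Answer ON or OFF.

OFF

ppGpp is absent, so HolS is active.
Maltulose is present, so UlmF is inactive.
With repressor HolS bound, *ulmA* is not transcribed.
So UlmA is not produced.
Glyoxylate is present, so JalQ is active.
With repressor JalQ bound, *ulmK* is not transcribed.
So UlmK is not produced.
Required activator UlmK is absent, so *temJ* is not transcribed.
So TemJ is not produced.
With no repressor bound, *gixG* is transcribed.
So GixG is produced and active.
With repressor GixG bound, *nerG* is not transcribed.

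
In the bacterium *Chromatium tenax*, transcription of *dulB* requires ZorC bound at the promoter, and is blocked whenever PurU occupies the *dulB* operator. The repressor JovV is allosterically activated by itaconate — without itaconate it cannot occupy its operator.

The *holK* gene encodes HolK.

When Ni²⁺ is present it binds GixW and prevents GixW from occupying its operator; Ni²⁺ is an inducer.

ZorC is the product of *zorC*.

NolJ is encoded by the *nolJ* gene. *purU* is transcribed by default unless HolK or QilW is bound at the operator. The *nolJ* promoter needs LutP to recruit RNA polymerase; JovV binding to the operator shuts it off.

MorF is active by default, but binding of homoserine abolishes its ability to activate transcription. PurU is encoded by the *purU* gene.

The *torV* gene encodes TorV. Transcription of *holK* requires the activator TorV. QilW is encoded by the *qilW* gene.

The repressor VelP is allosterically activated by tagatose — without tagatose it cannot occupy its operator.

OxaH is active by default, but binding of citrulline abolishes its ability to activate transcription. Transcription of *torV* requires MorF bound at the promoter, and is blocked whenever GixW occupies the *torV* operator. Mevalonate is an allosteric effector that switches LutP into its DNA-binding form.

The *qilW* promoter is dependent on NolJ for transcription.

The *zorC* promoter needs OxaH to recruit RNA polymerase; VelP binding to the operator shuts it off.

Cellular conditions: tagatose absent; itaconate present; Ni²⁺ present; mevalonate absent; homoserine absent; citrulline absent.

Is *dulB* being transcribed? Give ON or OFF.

ON

Tagatose is absent, so VelP is inactive.
Citrulline is absent, so OxaH is active.
No repressor is bound and OxaH is active, so *zorC* is transcribed.
So ZorC is produced and active.
Homoserine is absent, so MorF is active.
Ni²⁺ is present, so GixW is inactive.
No repressor is bound and MorF is active, so *torV* is transcribed.
So TorV is produced and active.
No repressor is bound and TorV is active, so *holK* is transcribed.
So HolK is produced and active.
Itaconate is present, so JovV is active.
Mevalonate is absent, so LutP is inactive.
With repressor JovV bound, *nolJ* is not transcribed.
So NolJ is not produced.
Required activator NolJ is absent, so *qilW* is not transcribed.
So QilW is not produced.
With repressor HolK bound, *purU* is not transcribed.
So PurU is not produced.
No repressor is bound and ZorC is active, so *dulB* is transcribed.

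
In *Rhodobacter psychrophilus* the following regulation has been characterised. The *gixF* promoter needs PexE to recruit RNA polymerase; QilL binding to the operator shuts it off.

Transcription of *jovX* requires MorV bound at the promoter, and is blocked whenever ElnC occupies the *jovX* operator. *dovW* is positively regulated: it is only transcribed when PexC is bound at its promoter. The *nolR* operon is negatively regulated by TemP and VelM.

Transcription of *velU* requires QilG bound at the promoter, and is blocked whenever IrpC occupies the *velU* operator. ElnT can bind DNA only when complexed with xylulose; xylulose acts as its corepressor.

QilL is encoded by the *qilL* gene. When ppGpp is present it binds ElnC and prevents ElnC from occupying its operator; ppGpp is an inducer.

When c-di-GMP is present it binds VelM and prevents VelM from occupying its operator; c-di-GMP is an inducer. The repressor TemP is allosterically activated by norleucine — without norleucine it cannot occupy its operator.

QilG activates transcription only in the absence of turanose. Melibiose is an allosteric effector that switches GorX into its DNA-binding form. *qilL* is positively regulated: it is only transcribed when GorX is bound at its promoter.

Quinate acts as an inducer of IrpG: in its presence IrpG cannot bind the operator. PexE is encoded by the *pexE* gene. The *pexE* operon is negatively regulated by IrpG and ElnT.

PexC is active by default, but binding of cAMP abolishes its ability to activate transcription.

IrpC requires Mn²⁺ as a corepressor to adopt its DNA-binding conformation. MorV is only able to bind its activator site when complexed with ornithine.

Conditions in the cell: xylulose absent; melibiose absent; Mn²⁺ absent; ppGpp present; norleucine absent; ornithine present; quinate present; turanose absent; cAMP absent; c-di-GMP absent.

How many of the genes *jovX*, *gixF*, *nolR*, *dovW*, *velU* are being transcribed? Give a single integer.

Ornithine is present, so MorV is active.
ppGpp is present, so ElnC is inactive.
No repressor is bound and MorV is active, so *jovX* is transcribed.
→ *jovX* is ON.
Melibiose is absent, so GorX is inactive.
Required activator GorX is absent, so *qilL* is not transcribed.
So QilL is not produced.
Quinate is present, so IrpG is inactive.
Xylulose is absent, so ElnT is inactive.
With no repressor bound, *pexE* is transcribed.
So PexE is produced and active.
No repressor is bound and PexE is active, so *gixF* is transcribed.
→ *gixF* is ON.
Norleucine is absent, so TemP is inactive.
c-di-GMP is absent, so VelM is active.
With repressor VelM bound, *nolR* is not transcribed.
→ *nolR* is OFF.
cAMP is absent, so PexC is active.
No repressor is bound and PexC is active, so *dovW* is transcribed.
→ *dovW* is ON.
Turanose is absent, so QilG is active.
Mn²⁺ is absent, so IrpC is inactive.
No repressor is bound and QilG is active, so *velU* is transcribed.
→ *velU* is ON.
4 of the 5 genes are transcribed.

4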